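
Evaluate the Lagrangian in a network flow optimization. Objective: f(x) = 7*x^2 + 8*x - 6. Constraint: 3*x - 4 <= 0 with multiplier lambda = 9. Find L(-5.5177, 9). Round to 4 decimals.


Step 1: Evaluate f(x).
f(-5.5177) = 7*(-5.5177)^2 + 8*(-5.5177) - 6 = 162.9735
Step 2: Evaluate g(x).
g(-5.5177) = 3*-5.5177 - 4 = -20.5531
Step 3: Compute Lagrangian.
L = 162.9735 + 9*-20.5531 = -22.0044


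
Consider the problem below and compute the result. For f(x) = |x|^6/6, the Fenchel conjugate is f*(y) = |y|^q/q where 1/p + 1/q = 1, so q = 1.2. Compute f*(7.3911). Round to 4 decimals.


The conjugate exponent q satisfies 1/p + 1/q = 1.
p = 6, so q = 6/(6 - 1) = 1.2
|y|^q = 7.3911^1.2 = 11.0268
f*(7.3911) = 11.0268 / 1.2 = 9.189


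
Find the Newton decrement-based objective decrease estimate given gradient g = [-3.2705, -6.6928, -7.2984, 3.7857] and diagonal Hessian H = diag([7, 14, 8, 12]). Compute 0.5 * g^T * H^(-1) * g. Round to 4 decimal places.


Step 1: H is diagonal, so H^(-1) * g = [-0.4672, -0.4781, -0.9123, 0.3155].
Step 2: g^T H^(-1) g = sum_i g_i^2 / H_ii
  = (-3.2705)^2/7 + (-6.6928)^2/14 + (-7.2984)^2/8 + (3.7857)^2/12
  = 1.528 + 3.1995 + 6.6583 + 1.1943 = 12.5802
Step 3: Objective decrease = 0.5 * g^T H^(-1) g = 6.2901


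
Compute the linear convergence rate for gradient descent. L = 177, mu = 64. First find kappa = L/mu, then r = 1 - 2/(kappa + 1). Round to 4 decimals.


Step 1: Compute the condition number.
kappa = L/mu = 177/64 = 2.7656
Step 2: Compute the convergence rate.
r = 1 - 2/(kappa + 1) = 1 - 2*mu/(L + mu) = (L - mu)/(L + mu) = 113/241 = 0.4689


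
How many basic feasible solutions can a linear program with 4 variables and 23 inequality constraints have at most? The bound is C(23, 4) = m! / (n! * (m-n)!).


Each vertex corresponds to some choice of n active constraints out of m, so the number of vertices is at most C(m, n) = m! / (n!(m-n)!).
m = 23, n = 4
Numerator: 23 * 22 * 21 * 20
Denominator: 4! = 24
C(23, 4) = 8855


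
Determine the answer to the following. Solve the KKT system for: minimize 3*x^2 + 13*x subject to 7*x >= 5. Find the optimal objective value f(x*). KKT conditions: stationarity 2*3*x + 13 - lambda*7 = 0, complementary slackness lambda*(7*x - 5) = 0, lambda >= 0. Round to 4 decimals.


Step 1: Try lambda = 0 (constraint inactive).
x_unc = -13/(2*3) = -2.1667
Check: 7*-2.1667 = -15.1669 < 5 -- violated!
Step 2: Constraint must be active: 7*x = 5
x* = 5/7 = 0.7143 (rounded; the exact value 5/7 is used below)
lambda = (2*3*(5/7) + 13)/7 = 2.4694
Step 3: Compute optimal value.
f(x*) = 3*(5/7)^2 + 13*(5/7) = 10.8163


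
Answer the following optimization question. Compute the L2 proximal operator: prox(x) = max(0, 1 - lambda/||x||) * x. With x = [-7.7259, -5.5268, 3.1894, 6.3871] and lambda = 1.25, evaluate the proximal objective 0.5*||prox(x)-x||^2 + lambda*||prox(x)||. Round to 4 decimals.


Step 1: Compute ||x||.
||x|| = 11.8829
Step 2: Compute scaling factor.
scale = max(0, 1 - 1.25/11.8829) = 0.8948
Step 3: prox(x) = [-6.9132, -4.9454, 2.8539, 5.7152]
||prox(x)|| = 10.6329
Step 4: Proximal objective.
0.5*||prox-x||^2 = 0.7813
lambda*||prox|| = 13.2911
Total = 14.0723


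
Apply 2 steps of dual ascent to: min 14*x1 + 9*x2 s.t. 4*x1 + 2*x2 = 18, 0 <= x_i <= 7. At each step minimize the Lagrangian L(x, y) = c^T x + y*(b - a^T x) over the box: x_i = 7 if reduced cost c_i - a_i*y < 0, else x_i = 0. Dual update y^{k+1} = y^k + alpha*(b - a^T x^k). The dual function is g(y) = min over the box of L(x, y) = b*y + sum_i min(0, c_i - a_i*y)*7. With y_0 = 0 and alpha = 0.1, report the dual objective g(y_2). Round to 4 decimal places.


Dual ascent for LP: min 14*x1 + 9*x2, 4*x1 + 2*x2 = 18, 0 <= x_i <= 7
Step 1: y^k = 0.0, reduced costs: (14.0, 9.0)
  x^k = (0.0, 0.0), subgradient = b - a^T x = 18.0
  y^{k+1} = 0.0 + 0.1*18.0 = 1.8
Step 2: y^k = 1.8, reduced costs: (6.8, 5.4)
  x^k = (0.0, 0.0), subgradient = b - a^T x = 18.0
  y^{k+1} = 1.8 + 0.1*18.0 = 3.6
Dual objective at y_2 = 3.6: reduced costs (-0.4, 1.8), box minimizer x = (7.0, 0.0)
g(y_2) = b*y + (c1 - a1*y)*x1 + (c2 - a2*y)*x2 = 18*3.6 + (-0.4)*7.0 + 1.8*0.0 = 64.8 - 2.8 + 0.0 = 62.0


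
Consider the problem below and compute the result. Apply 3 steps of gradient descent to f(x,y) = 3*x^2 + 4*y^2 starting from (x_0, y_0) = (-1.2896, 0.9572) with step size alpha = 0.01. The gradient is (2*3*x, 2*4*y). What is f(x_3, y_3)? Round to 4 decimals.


Gradient descent on f(x,y) = 3*x^2 + 4*y^2.
Starting point: (-1.2896, 0.9572), alpha = 0.01
Step 1: grad_x = 2*3*-1.2896 = -7.7376, grad_y = 2*4*0.9572 = 7.6576
  x_1 = -1.2896 - 0.01*-7.7376 = -1.2122
  y_1 = 0.9572 - 0.01*7.6576 = 0.8806
Step 2: grad_x = 2*3*-1.2122 = -7.2733, grad_y = 2*4*0.8806 = 7.045
  x_2 = -1.2122 - 0.01*-7.2733 = -1.1395
  y_2 = 0.8806 - 0.01*7.045 = 0.8102
Step 3: grad_x = 2*3*-1.1395 = -6.8369, grad_y = 2*4*0.8102 = 6.4814
  x_3 = -1.1395 - 0.01*-6.8369 = -1.0711
  y_3 = 0.8102 - 0.01*6.4814 = 0.7454
f(-1.0711, 0.7454) = 3*(-1.0711)^2 + 4*0.7454^2 = 5.6641


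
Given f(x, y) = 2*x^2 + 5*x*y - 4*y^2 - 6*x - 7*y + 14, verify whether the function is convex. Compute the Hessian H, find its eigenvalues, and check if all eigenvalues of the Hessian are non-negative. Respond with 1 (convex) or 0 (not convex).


The Hessian of f(x,y) = 2*x^2 + 5*x*y - 4*y^2 - 6*x - 7*y + 14 is:
H = [[4, 5], [5, -8]]
Trace = 4 - 8 = -4
Determinant = 4*-8 - (5)^2 = -57
Discriminant = (-4)^2 - 4*-57 = 244.0
Eigenvalues: lambda_1 = -9.8102, lambda_2 = 5.8102
The function is not convex.

0


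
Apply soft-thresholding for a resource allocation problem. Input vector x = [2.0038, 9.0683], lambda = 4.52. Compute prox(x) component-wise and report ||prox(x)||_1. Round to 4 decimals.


Soft-thresholding with lambda = 4.52:
prox(2.0038) = sign(2.0038)*max(|2.0038| - 4.52, 0) = 0.0
prox(9.0683) = sign(9.0683)*max(|9.0683| - 4.52, 0) = 4.5483
prox(x) = [0.0, 4.5483]
||prox(x)||_1 = 0.0 + 4.5483 = 4.5483


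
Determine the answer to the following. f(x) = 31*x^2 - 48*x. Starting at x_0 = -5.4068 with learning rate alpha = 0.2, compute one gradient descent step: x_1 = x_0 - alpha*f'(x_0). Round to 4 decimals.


We compute the gradient at x_0 and apply the update.
f'(x) = 62*x - 48
f'(-5.4068) = 62*-5.4068 - 48 = -383.2216
x_1 = -5.4068 - 0.2*-383.2216 = 71.2375


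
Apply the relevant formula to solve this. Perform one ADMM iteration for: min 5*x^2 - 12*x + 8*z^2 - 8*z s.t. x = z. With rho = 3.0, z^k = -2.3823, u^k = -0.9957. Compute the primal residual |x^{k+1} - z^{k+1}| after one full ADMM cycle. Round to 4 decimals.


ADMM iteration with rho = 3.0, z^k = -2.3823, u^k = -0.9957
Step 1: x-update.
Minimize 5*x^2 - 12*x + (3.0/2)*(x + 2.3823 - 0.9957)^2
FOC: (2*5 + 3.0)*x = 12 + 3.0*(-2.3823 + 0.9957)
x^{k+1} = 0.6031
Step 2: z-update.
Minimize 8*z^2 - 8*z + (3.0/2)*(0.6031 - z - 0.9957)^2
FOC: (2*8 + 3.0)*z = 8 + 3.0*(0.6031 - 0.9957)
z^{k+1} = 0.3591
Step 3: u-update.
u^{k+1} = -0.9957 + 0.6031 - 0.3591 = -0.7517
Step 4: Primal residual = |0.6031 - 0.3591| = 0.244


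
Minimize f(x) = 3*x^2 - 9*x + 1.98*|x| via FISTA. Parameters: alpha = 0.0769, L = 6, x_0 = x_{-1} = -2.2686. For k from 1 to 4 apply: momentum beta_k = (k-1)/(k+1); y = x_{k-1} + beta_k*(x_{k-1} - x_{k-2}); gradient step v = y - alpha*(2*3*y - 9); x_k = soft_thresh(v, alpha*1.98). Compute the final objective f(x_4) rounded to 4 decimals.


FISTA on f(x) = 3*x^2 - 9*x + 1.98*|x|
L = 6, alpha = 0.0769
Iteration 1: beta = 0.0, y = -2.2686 + 0.0*(-2.2686 + 2.2686) = -2.2686
  grad(y) = -22.6116, v = y - alpha*grad = -0.5298
  prox(v) = soft_thresh(-0.5298, 0.1523) = -0.3775
Iteration 2: beta = 0.3333, y = -0.3775 + 0.3333*(-0.3775 + 2.2686) = 0.2529
  grad(y) = -7.4828, v = y - alpha*grad = 0.8283
  prox(v) = soft_thresh(0.8283, 0.1523) = 0.676
Iteration 3: beta = 0.5, y = 0.676 + 0.5*(0.676 + 0.3775) = 1.2028
  grad(y) = -1.7832, v = y - alpha*grad = 1.3399
  prox(v) = soft_thresh(1.3399, 0.1523) = 1.1877
Iteration 4: beta = 0.6, y = 1.1877 + 0.6*(1.1877 - 0.676) = 1.4946
  grad(y) = -0.0321, v = y - alpha*grad = 1.4971
  prox(v) = soft_thresh(1.4971, 0.1523) = 1.3449
f(x_4) = 3*1.3449^2 - 9*1.3449 + 1.98*|1.3449| = -4.015


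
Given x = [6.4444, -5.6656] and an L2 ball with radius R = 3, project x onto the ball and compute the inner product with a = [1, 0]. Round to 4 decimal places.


Step 1: Compute ||x|| (intermediates to 6 decimals).
||x|| = sqrt(6.4444^2 + (-5.6656)^2) = 8.580753
Step 2: Project.
Since ||x|| > R, scale = R/||x|| = 3/8.580753 = 0.34962, proj(x) = scale * x
proj(x) = [2.253091, -1.980807]
Step 3: Dot product.
a^T * proj(x) = 1*2.253091 + 0*(-1.980807) = 2.2531


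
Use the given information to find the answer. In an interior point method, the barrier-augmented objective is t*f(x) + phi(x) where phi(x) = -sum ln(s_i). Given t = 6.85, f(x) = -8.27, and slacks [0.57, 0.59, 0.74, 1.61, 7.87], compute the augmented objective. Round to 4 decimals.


Step 1: Compute log-barrier.
ln values: [-0.5621, -0.5276, -0.3011, 0.4762, 2.0631]
phi = -(-0.5621 - 0.5276 - 0.3011 + 0.4762 + 2.0631) = -1.1484
Step 2: Compute augmented objective.
t*f(x) = 6.85*-8.27 = -56.6495
Total = -56.6495 - 1.1484 = -57.7979


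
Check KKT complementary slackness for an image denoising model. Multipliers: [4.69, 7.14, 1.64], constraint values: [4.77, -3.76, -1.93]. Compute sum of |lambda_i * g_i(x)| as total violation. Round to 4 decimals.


KKT complementary slackness check:
lambda_1 * g_1 = 4.69 * 4.77 = 22.3713
lambda_2 * g_2 = 7.14 * -3.76 = -26.8464
lambda_3 * g_3 = 1.64 * -1.93 = -3.1652
Total violation = 22.3713 + 26.8464 + 3.1652 = 52.3829


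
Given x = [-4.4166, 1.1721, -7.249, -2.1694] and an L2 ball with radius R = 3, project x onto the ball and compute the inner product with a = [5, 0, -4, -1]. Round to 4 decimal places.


Step 1: Compute ||x|| (intermediates to 6 decimals).
||x|| = sqrt((-4.4166)^2 + 1.1721^2 + (-7.249)^2 + (-2.1694)^2) = 8.839371
Step 2: Project.
Since ||x|| > R, scale = R/||x|| = 3/8.839371 = 0.339391, proj(x) = scale * x
proj(x) = [-1.498954, 0.3978, -2.460245, -0.736275]
Step 3: Dot product.
a^T * proj(x) = 5*(-1.498954) + 0*0.3978 - 4*(-2.460245) - 1*(-0.736275) = 3.0825


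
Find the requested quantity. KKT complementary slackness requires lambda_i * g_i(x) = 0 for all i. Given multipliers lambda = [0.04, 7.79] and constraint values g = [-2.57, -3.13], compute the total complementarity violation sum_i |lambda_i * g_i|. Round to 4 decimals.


KKT complementary slackness check:
lambda_1 * g_1 = 0.04 * -2.57 = -0.1028
lambda_2 * g_2 = 7.79 * -3.13 = -24.3827
Total violation = 0.1028 + 24.3827 = 24.4855


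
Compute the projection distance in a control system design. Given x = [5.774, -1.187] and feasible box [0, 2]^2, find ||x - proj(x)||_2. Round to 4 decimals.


Project each component onto [0, 2].
clip(5.774) = 2.0, clip(-1.187) = 0.0
Projection = [2.0, 0.0]
Squared diffs: [14.2431, 1.409]
Distance = sqrt(15.6521) = 3.9563


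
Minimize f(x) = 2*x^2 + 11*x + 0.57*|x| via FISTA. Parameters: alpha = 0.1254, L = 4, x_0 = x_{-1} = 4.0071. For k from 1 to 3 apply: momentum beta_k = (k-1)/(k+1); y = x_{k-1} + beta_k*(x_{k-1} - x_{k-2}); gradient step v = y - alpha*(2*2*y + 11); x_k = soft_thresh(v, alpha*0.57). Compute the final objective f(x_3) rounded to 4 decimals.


FISTA on f(x) = 2*x^2 + 11*x + 0.57*|x|
L = 4, alpha = 0.1254
Iteration 1: beta = 0.0, y = 4.0071 + 0.0*(4.0071 - 4.0071) = 4.0071
  grad(y) = 27.0284, v = y - alpha*grad = 0.6177
  prox(v) = soft_thresh(0.6177, 0.0715) = 0.5463
Iteration 2: beta = 0.3333, y = 0.5463 + 0.3333*(0.5463 - 4.0071) = -0.6074
  grad(y) = 8.5706, v = y - alpha*grad = -1.6821
  prox(v) = soft_thresh(-1.6821, 0.0715) = -1.6106
Iteration 3: beta = 0.5, y = -1.6106 + 0.5*(-1.6106 - 0.5463) = -2.6891
  grad(y) = 0.2437, v = y - alpha*grad = -2.7196
  prox(v) = soft_thresh(-2.7196, 0.0715) = -2.6482
f(x_3) = 2*(-2.6482)^2 + 11*(-2.6482) + 0.57*|-2.6482| = -13.5948


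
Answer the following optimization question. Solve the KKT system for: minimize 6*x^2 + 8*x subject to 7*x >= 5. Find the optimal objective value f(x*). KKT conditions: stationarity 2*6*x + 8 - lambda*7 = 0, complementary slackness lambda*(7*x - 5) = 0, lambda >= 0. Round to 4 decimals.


Step 1: Try lambda = 0 (constraint inactive).
x_unc = -8/(2*6) = -0.6667
Check: 7*-0.6667 = -4.6669 < 5 -- violated!
Step 2: Constraint must be active: 7*x = 5
x* = 5/7 = 0.7143 (rounded; the exact value 5/7 is used below)
lambda = (2*6*(5/7) + 8)/7 = 2.3673
Step 3: Compute optimal value.
f(x*) = 6*(5/7)^2 + 8*(5/7) = 8.7755


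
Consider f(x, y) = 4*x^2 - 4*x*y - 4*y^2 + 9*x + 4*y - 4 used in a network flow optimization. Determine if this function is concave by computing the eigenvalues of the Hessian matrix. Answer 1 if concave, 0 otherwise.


The Hessian of f(x,y) = 4*x^2 - 4*x*y - 4*y^2 + 9*x + 4*y - 4 is:
H = [[8, -4], [-4, -8]]
Trace = 8 - 8 = 0
Determinant = 8*-8 - (-4)^2 = -80
Discriminant = (0)^2 - 4*-80 = 320.0
Eigenvalues: lambda_1 = -8.9443, lambda_2 = 8.9443
The function is not concave.

0


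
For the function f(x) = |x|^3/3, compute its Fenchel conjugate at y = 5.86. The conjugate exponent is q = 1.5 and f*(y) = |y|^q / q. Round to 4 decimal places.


The conjugate exponent q satisfies 1/p + 1/q = 1.
p = 3, so q = 3/(3 - 1) = 1.5
|y|^q = 5.86^1.5 = 14.1856
f*(5.86) = 14.1856 / 1.5 = 9.457


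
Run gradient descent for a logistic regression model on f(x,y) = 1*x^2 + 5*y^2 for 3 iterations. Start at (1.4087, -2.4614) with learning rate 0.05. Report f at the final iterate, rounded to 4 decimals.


Gradient descent on f(x,y) = 1*x^2 + 5*y^2.
Starting point: (1.4087, -2.4614), alpha = 0.05
Step 1: grad_x = 2*1*1.4087 = 2.8174, grad_y = 2*5*-2.4614 = -24.614
  x_1 = 1.4087 - 0.05*2.8174 = 1.2678
  y_1 = -2.4614 - 0.05*-24.614 = -1.2307
Step 2: grad_x = 2*1*1.2678 = 2.5357, grad_y = 2*5*-1.2307 = -12.307
  x_2 = 1.2678 - 0.05*2.5357 = 1.141
  y_2 = -1.2307 - 0.05*-12.307 = -0.6154
Step 3: grad_x = 2*1*1.141 = 2.2821, grad_y = 2*5*-0.6154 = -6.1535
  x_3 = 1.141 - 0.05*2.2821 = 1.0269
  y_3 = -0.6154 - 0.05*-6.1535 = -0.3077
f(1.0269, -0.3077) = 1*1.0269^2 + 5*(-0.3077)^2 = 1.5279


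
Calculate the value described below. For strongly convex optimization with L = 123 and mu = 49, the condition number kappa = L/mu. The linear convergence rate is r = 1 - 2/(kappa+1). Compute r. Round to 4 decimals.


Step 1: Compute the condition number.
kappa = L/mu = 123/49 = 2.5102
Step 2: Compute the convergence rate.
r = 1 - 2/(kappa + 1) = 1 - 2*mu/(L + mu) = (L - mu)/(L + mu) = 74/172 = 0.4302


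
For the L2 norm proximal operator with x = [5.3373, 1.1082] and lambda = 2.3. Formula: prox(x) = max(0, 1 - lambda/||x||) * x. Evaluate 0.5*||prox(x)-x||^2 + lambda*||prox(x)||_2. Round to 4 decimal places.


Step 1: Compute ||x||.
||x|| = 5.4511
Step 2: Compute scaling factor.
scale = max(0, 1 - 2.3/5.4511) = 0.5781
Step 3: prox(x) = [3.0853, 0.6406]
||prox(x)|| = 3.1511
Step 4: Proximal objective.
0.5*||prox-x||^2 = 2.645
lambda*||prox|| = 7.2475
Total = 9.8926


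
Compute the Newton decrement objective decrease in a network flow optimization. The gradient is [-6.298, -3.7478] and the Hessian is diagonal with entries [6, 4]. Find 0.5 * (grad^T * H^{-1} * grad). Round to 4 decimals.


Step 1: H is diagonal, so H^(-1) * g = [-1.0497, -0.937].
Step 2: g^T H^(-1) g = sum_i g_i^2 / H_ii
  = (-6.298)^2/6 + (-3.7478)^2/4
  = 6.6108 + 3.5115 = 10.1223
Step 3: Objective decrease = 0.5 * g^T H^(-1) g = 5.0612


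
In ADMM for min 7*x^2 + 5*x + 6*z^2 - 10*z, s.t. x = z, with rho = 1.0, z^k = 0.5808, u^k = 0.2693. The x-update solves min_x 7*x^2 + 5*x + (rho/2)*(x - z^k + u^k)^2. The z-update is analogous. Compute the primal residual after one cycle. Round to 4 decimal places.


ADMM iteration with rho = 1.0, z^k = 0.5808, u^k = 0.2693
Step 1: x-update.
Minimize 7*x^2 + 5*x + (1.0/2)*(x - 0.5808 + 0.2693)^2
FOC: (2*7 + 1.0)*x = -5 + 1.0*(0.5808 - 0.2693)
x^{k+1} = -0.3126
Step 2: z-update.
Minimize 6*z^2 - 10*z + (1.0/2)*(-0.3126 - z + 0.2693)^2
FOC: (2*6 + 1.0)*z = 10 + 1.0*(-0.3126 + 0.2693)
z^{k+1} = 0.7659
Step 3: u-update.
u^{k+1} = 0.2693 - 0.3126 - 0.7659 = -0.8092
Step 4: Primal residual = |-0.3126 - 0.7659| = 1.0785


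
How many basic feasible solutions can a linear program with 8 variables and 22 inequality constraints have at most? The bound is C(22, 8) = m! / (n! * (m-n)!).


Each vertex corresponds to some choice of n active constraints out of m, so the number of vertices is at most C(m, n) = m! / (n!(m-n)!).
m = 22, n = 8
Numerator: 22 * 21 * 20 * 19 * 18 * 17 * 16 * 15
Denominator: 8! = 40320
C(22, 8) = 319770


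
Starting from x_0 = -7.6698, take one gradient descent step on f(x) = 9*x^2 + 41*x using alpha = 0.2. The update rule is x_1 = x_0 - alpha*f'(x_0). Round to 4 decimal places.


We compute the gradient at x_0 and apply the update.
f'(x) = 18*x + 41
f'(-7.6698) = 18*-7.6698 + 41 = -97.0564
x_1 = -7.6698 - 0.2*-97.0564 = 11.7415


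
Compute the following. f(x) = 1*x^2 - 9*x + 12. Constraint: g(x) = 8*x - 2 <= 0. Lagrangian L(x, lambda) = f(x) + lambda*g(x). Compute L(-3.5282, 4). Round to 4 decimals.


Step 1: Evaluate f(x).
f(-3.5282) = 1*(-3.5282)^2 - 9*(-3.5282) + 12 = 56.202
Step 2: Evaluate g(x).
g(-3.5282) = 8*-3.5282 - 2 = -30.2256
Step 3: Compute Lagrangian.
L = 56.202 + 4*-30.2256 = -64.7004


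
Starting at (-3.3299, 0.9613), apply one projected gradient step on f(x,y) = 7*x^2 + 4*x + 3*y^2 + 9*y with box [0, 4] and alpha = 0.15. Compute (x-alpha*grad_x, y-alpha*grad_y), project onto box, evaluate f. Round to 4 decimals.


Step 1: Compute gradient at (-3.3299, 0.9613).
grad_x = 2*7*-3.3299 + 4 = -42.6186
grad_y = 2*3*0.9613 + 9 = 14.7678
Step 2: Gradient step.
x_raw = -3.3299 - 0.15*-42.6186 = 3.0629
y_raw = 0.9613 - 0.15*14.7678 = -1.2539
Step 3: Project onto [0, 4].
x_proj = clip(3.0629) = 3.0629
y_proj = clip(-1.2539) = 0.0
Step 4: Evaluate f.
f(3.0629, 0.0) = 77.9206


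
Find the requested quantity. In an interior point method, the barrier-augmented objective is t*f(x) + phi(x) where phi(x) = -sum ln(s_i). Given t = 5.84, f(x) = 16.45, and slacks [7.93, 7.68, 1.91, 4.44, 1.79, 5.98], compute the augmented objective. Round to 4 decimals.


Step 1: Compute log-barrier.
ln values: [2.0707, 2.0386, 0.6471, 1.4907, 0.5822, 1.7884]
phi = -(2.0707 + 2.0386 + 0.6471 + 1.4907 + 0.5822 + 1.7884) = -8.6177
Step 2: Compute augmented objective.
t*f(x) = 5.84*16.45 = 96.068
Total = 96.068 - 8.6177 = 87.4503


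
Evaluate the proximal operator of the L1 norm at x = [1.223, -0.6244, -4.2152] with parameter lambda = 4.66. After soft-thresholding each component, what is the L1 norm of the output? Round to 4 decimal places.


Soft-thresholding with lambda = 4.66:
prox(1.223) = sign(1.223)*max(|1.223| - 4.66, 0) = 0.0
prox(-0.6244) = sign(-0.6244)*max(|-0.6244| - 4.66, 0) = 0.0
prox(-4.2152) = sign(-4.2152)*max(|-4.2152| - 4.66, 0) = 0.0
prox(x) = [0.0, 0.0, 0.0]
||prox(x)||_1 = 0.0 + 0.0 + 0.0 = 0.0


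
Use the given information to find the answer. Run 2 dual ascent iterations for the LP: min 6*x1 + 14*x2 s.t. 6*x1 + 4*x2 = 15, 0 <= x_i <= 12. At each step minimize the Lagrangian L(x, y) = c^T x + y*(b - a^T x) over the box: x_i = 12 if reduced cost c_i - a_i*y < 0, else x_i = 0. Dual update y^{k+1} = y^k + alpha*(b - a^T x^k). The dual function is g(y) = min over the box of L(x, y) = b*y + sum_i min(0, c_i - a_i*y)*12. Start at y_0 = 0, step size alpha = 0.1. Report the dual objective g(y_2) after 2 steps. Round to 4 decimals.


Dual ascent for LP: min 6*x1 + 14*x2, 6*x1 + 4*x2 = 15, 0 <= x_i <= 12
Step 1: y^k = 0.0, reduced costs: (6.0, 14.0)
  x^k = (0.0, 0.0), subgradient = b - a^T x = 15.0
  y^{k+1} = 0.0 + 0.1*15.0 = 1.5
Step 2: y^k = 1.5, reduced costs: (-3.0, 8.0)
  x^k = (12.0, 0.0), subgradient = b - a^T x = -57.0
  y^{k+1} = 1.5 + 0.1*-57.0 = -4.2
Dual objective at y_2 = -4.2: reduced costs (31.2, 30.8), box minimizer x = (0.0, 0.0)
g(y_2) = b*y + (c1 - a1*y)*x1 + (c2 - a2*y)*x2 = 15*(-4.2) + 31.2*0.0 + 30.8*0.0 = -63.0 + 0.0 + 0.0 = -63.0


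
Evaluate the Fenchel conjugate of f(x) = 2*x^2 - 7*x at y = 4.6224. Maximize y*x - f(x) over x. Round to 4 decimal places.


f*(y) = sup_x {y*x - a*x^2 - b*x} = sup_x {(y-b)*x - a*x^2}
FOC: (y - b) - 2a*x = 0 => x* = (y - b)/(2a)
x* = (4.6224 + 7)/(2*2) = 2.9056
f*(4.6224) = (y-b)^2/(4a) = (4.6224 + 7)^2/(4*2)
= 135.0802/8 = 16.885


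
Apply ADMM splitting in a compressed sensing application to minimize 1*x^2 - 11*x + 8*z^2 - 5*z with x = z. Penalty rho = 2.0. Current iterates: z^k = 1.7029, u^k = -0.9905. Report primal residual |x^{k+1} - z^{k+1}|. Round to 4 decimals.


ADMM iteration with rho = 2.0, z^k = 1.7029, u^k = -0.9905
Step 1: x-update.
Minimize 1*x^2 - 11*x + (2.0/2)*(x - 1.7029 - 0.9905)^2
FOC: (2*1 + 2.0)*x = 11 + 2.0*(1.7029 + 0.9905)
x^{k+1} = 4.0967
Step 2: z-update.
Minimize 8*z^2 - 5*z + (2.0/2)*(4.0967 - z - 0.9905)^2
FOC: (2*8 + 2.0)*z = 5 + 2.0*(4.0967 - 0.9905)
z^{k+1} = 0.6229
Step 3: u-update.
u^{k+1} = -0.9905 + 4.0967 - 0.6229 = 2.4833
Step 4: Primal residual = |4.0967 - 0.6229| = 3.4738


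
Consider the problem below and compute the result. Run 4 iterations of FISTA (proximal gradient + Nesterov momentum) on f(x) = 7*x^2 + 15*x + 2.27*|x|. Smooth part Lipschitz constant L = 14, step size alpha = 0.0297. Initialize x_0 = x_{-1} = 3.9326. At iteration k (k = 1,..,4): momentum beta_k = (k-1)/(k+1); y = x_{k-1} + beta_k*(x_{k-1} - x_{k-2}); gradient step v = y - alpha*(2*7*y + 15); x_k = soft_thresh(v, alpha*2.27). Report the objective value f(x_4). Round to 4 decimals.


FISTA on f(x) = 7*x^2 + 15*x + 2.27*|x|
L = 14, alpha = 0.0297
Iteration 1: beta = 0.0, y = 3.9326 + 0.0*(3.9326 - 3.9326) = 3.9326
  grad(y) = 70.0564, v = y - alpha*grad = 1.8519
  prox(v) = soft_thresh(1.8519, 0.0674) = 1.7845
Iteration 2: beta = 0.3333, y = 1.7845 + 0.3333*(1.7845 - 3.9326) = 1.0685
  grad(y) = 29.9586, v = y - alpha*grad = 0.1787
  prox(v) = soft_thresh(0.1787, 0.0674) = 0.1113
Iteration 3: beta = 0.5, y = 0.1113 + 0.5*(0.1113 - 1.7845) = -0.7253
  grad(y) = 4.8454, v = y - alpha*grad = -0.8692
  prox(v) = soft_thresh(-0.8692, 0.0674) = -0.8018
Iteration 4: beta = 0.6, y = -0.8018 + 0.6*(-0.8018 - 0.1113) = -1.3497
  grad(y) = -3.8955, v = y - alpha*grad = -1.234
  prox(v) = soft_thresh(-1.234, 0.0674) = -1.1666
f(x_4) = 7*(-1.1666)^2 + 15*(-1.1666) + 2.27*|-1.1666| = -5.3243


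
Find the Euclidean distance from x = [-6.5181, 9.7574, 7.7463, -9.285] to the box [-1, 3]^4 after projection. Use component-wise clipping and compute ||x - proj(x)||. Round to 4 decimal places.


Project each component onto [-1, 3].
clip(-6.5181) = -1.0, clip(9.7574) = 3.0, clip(7.7463) = 3.0, clip(-9.285) = -1.0
Projection = [-1.0, 3.0, 3.0, -1.0]
Squared diffs: [30.4494, 45.6625, 22.5274, 68.6412]
Distance = sqrt(167.2805) = 12.9337


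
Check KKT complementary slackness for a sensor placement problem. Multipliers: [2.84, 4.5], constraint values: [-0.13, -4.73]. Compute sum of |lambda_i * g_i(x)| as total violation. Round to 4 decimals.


KKT complementary slackness check:
lambda_1 * g_1 = 2.84 * -0.13 = -0.3692
lambda_2 * g_2 = 4.5 * -4.73 = -21.285
Total violation = 0.3692 + 21.285 = 21.6542


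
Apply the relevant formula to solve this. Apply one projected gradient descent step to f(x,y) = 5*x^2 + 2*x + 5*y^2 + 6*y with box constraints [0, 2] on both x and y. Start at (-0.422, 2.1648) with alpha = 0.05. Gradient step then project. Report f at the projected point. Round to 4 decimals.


Step 1: Compute gradient at (-0.422, 2.1648).
grad_x = 2*5*-0.422 + 2 = -2.22
grad_y = 2*5*2.1648 + 6 = 27.648
Step 2: Gradient step.
x_raw = -0.422 - 0.05*-2.22 = -0.311
y_raw = 2.1648 - 0.05*27.648 = 0.7824
Step 3: Project onto [0, 2].
x_proj = clip(-0.311) = 0.0
y_proj = clip(0.7824) = 0.7824
Step 4: Evaluate f.
f(0.0, 0.7824) = 7.7551


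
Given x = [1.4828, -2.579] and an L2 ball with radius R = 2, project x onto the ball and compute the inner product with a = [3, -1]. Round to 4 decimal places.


Step 1: Compute ||x|| (intermediates to 6 decimals).
||x|| = sqrt(1.4828^2 + (-2.579)^2) = 2.974884
Step 2: Project.
Since ||x|| > R, scale = R/||x|| = 2/2.974884 = 0.672295, proj(x) = scale * x
proj(x) = [0.996879, -1.733849]
Step 3: Dot product.
a^T * proj(x) = 3*0.996879 - 1*(-1.733849) = 4.7245


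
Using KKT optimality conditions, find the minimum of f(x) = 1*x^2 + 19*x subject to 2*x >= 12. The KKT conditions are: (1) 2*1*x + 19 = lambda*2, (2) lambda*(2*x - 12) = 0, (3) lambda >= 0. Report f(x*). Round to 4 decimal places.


Step 1: Try lambda = 0 (constraint inactive).
x_unc = -19/(2*1) = -9.5
Check: 2*-9.5 = -19.0 < 12 -- violated!
Step 2: Constraint must be active: 2*x = 12
x* = 12/2 = 6.0
lambda = (2*1*6.0 + 19)/2 = 15.5
Step 3: Compute optimal value.
f(x*) = 1*6.0^2 + 19*6.0 = 150.0


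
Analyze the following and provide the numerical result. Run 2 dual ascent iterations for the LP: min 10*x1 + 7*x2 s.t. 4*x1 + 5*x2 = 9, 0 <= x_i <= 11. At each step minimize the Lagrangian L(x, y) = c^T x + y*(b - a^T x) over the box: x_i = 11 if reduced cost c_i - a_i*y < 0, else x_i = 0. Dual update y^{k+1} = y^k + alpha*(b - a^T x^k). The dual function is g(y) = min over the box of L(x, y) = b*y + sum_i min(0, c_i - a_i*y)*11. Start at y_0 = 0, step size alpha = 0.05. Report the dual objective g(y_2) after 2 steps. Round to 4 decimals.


Dual ascent for LP: min 10*x1 + 7*x2, 4*x1 + 5*x2 = 9, 0 <= x_i <= 11
Step 1: y^k = 0.0, reduced costs: (10.0, 7.0)
  x^k = (0.0, 0.0), subgradient = b - a^T x = 9.0
  y^{k+1} = 0.0 + 0.05*9.0 = 0.45
Step 2: y^k = 0.45, reduced costs: (8.2, 4.75)
  x^k = (0.0, 0.0), subgradient = b - a^T x = 9.0
  y^{k+1} = 0.45 + 0.05*9.0 = 0.9
Dual objective at y_2 = 0.9: reduced costs (6.4, 2.5), box minimizer x = (0.0, 0.0)
g(y_2) = b*y + (c1 - a1*y)*x1 + (c2 - a2*y)*x2 = 9*0.9 + 6.4*0.0 + 2.5*0.0 = 8.1 + 0.0 + 0.0 = 8.1


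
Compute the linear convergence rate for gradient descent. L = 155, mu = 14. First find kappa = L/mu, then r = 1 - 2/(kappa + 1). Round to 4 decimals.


Step 1: Compute the condition number.
kappa = L/mu = 155/14 = 11.0714
Step 2: Compute the convergence rate.
r = 1 - 2/(kappa + 1) = 1 - 2*mu/(L + mu) = (L - mu)/(L + mu) = 141/169 = 0.8343


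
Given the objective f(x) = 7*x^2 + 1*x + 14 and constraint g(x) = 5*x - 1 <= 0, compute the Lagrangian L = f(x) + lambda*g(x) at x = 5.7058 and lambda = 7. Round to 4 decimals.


Step 1: Evaluate f(x).
f(5.7058) = 7*5.7058^2 + 1*5.7058 + 14 = 247.5989
Step 2: Evaluate g(x).
g(5.7058) = 5*5.7058 - 1 = 27.529
Step 3: Compute Lagrangian.
L = 247.5989 + 7*27.529 = 440.3019


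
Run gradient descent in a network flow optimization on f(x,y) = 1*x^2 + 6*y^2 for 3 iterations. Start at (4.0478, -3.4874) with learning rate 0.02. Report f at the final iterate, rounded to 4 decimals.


Gradient descent on f(x,y) = 1*x^2 + 6*y^2.
Starting point: (4.0478, -3.4874), alpha = 0.02
Step 1: grad_x = 2*1*4.0478 = 8.0956, grad_y = 2*6*-3.4874 = -41.8488
  x_1 = 4.0478 - 0.02*8.0956 = 3.8859
  y_1 = -3.4874 - 0.02*-41.8488 = -2.6504
Step 2: grad_x = 2*1*3.8859 = 7.7718, grad_y = 2*6*-2.6504 = -31.8051
  x_2 = 3.8859 - 0.02*7.7718 = 3.7305
  y_2 = -2.6504 - 0.02*-31.8051 = -2.0143
Step 3: grad_x = 2*1*3.7305 = 7.4609, grad_y = 2*6*-2.0143 = -24.1719
  x_3 = 3.7305 - 0.02*7.4609 = 3.5812
  y_3 = -2.0143 - 0.02*-24.1719 = -1.5309
f(3.5812, -1.5309) = 1*3.5812^2 + 6*(-1.5309)^2 = 26.8869


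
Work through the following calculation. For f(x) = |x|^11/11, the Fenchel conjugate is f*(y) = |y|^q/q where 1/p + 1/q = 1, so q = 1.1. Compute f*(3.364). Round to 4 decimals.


The conjugate exponent q satisfies 1/p + 1/q = 1.
p = 11, so q = 11/(11 - 1) = 1.1
|y|^q = 3.364^1.1 = 3.7979
f*(3.364) = 3.7979 / 1.1 = 3.4526


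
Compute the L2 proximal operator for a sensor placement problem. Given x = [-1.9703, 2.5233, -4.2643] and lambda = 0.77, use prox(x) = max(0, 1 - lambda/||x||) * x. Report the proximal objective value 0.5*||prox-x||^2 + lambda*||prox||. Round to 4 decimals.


Step 1: Compute ||x||.
||x|| = 5.3323
Step 2: Compute scaling factor.
scale = max(0, 1 - 0.77/5.3323) = 0.8556
Step 3: prox(x) = [-1.6858, 2.1589, -3.6485]
||prox(x)|| = 4.5623
Step 4: Proximal objective.
0.5*||prox-x||^2 = 0.2965
lambda*||prox|| = 3.513
Total = 3.8094


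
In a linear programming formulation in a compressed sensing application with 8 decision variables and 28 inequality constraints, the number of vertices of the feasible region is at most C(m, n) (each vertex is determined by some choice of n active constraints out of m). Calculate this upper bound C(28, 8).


Each vertex corresponds to some choice of n active constraints out of m, so the number of vertices is at most C(m, n) = m! / (n!(m-n)!).
m = 28, n = 8
Numerator: 28 * 27 * 26 * 25 * 24 * 23 * 22 * 21
Denominator: 8! = 40320
C(28, 8) = 3108105


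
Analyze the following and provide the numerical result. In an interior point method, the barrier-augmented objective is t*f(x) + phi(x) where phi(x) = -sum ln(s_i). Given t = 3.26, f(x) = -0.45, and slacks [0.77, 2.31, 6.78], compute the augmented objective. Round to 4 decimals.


Step 1: Compute log-barrier.
ln values: [-0.2614, 0.8372, 1.914]
phi = -(-0.2614 + 0.8372 + 1.914) = -2.4899
Step 2: Compute augmented objective.
t*f(x) = 3.26*-0.45 = -1.467
Total = -1.467 - 2.4899 = -3.9569


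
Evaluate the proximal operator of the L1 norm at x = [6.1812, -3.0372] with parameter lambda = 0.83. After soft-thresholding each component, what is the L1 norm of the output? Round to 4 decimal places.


Soft-thresholding with lambda = 0.83:
prox(6.1812) = sign(6.1812)*max(|6.1812| - 0.83, 0) = 5.3512
prox(-3.0372) = sign(-3.0372)*max(|-3.0372| - 0.83, 0) = -2.2072
prox(x) = [5.3512, -2.2072]
||prox(x)||_1 = 5.3512 + 2.2072 = 7.5584


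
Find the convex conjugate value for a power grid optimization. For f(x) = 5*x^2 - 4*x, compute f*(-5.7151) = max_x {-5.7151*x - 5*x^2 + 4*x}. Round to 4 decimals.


f*(y) = sup_x {y*x - a*x^2 - b*x} = sup_x {(y-b)*x - a*x^2}
FOC: (y - b) - 2a*x = 0 => x* = (y - b)/(2a)
x* = (-5.7151 + 4)/(2*5) = -0.1715
f*(-5.7151) = (y-b)^2/(4a) = (-5.7151 + 4)^2/(4*5)
= 2.9416/20 = 0.1471


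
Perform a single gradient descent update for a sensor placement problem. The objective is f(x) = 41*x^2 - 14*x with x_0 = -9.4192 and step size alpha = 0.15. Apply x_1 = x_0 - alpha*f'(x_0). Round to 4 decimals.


We compute the gradient at x_0 and apply the update.
f'(x) = 82*x - 14
f'(-9.4192) = 82*-9.4192 - 14 = -786.3744
x_1 = -9.4192 - 0.15*-786.3744 = 108.537


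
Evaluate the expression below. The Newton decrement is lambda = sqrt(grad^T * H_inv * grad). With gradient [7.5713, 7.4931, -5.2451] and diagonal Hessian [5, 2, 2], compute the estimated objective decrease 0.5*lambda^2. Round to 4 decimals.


Step 1: H is diagonal, so H^(-1) * g = [1.5143, 3.7466, -2.6226].
Step 2: g^T H^(-1) g = sum_i g_i^2 / H_ii
  = (7.5713)^2/5 + (7.4931)^2/2 + (-5.2451)^2/2
  = 11.4649 + 28.0733 + 13.7555 = 53.2937
Step 3: Objective decrease = 0.5 * g^T H^(-1) g = 26.6469


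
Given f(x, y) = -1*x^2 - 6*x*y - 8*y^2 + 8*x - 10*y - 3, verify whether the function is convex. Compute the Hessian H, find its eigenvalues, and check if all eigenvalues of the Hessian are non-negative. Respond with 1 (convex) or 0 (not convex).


The Hessian of f(x,y) = -1*x^2 - 6*x*y - 8*y^2 + 8*x - 10*y - 3 is:
H = [[-2, -6], [-6, -16]]
Trace = -2 - 16 = -18
Determinant = -2*-16 - (-6)^2 = -4
Discriminant = (-18)^2 - 4*-4 = 340.0
Eigenvalues: lambda_1 = -18.2195, lambda_2 = 0.2195
The function is not convex.

0


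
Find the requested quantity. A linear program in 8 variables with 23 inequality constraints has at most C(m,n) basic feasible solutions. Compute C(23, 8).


Each vertex corresponds to some choice of n active constraints out of m, so the number of vertices is at most C(m, n) = m! / (n!(m-n)!).
m = 23, n = 8
Numerator: 23 * 22 * 21 * 20 * 19 * 18 * 17 * 16
Denominator: 8! = 40320
C(23, 8) = 490314


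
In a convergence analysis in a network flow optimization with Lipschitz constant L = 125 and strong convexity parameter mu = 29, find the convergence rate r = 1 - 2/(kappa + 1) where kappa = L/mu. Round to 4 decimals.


Step 1: Compute the condition number.
kappa = L/mu = 125/29 = 4.3103
Step 2: Compute the convergence rate.
r = 1 - 2/(kappa + 1) = 1 - 2*mu/(L + mu) = (L - mu)/(L + mu) = 96/154 = 0.6234


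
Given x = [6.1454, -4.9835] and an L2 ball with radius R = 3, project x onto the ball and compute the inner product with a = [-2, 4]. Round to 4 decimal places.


Step 1: Compute ||x|| (intermediates to 6 decimals).
||x|| = sqrt(6.1454^2 + (-4.9835)^2) = 7.912093
Step 2: Project.
Since ||x|| > R, scale = R/||x|| = 3/7.912093 = 0.379166, proj(x) = scale * x
proj(x) = [2.330127, -1.889574]
Step 3: Dot product.
a^T * proj(x) = -2*2.330127 + 4*(-1.889574) = -12.2186


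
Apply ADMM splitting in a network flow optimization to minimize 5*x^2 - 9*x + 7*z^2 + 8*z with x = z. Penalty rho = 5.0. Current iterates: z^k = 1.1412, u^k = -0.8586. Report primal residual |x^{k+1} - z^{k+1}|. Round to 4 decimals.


ADMM iteration with rho = 5.0, z^k = 1.1412, u^k = -0.8586
Step 1: x-update.
Minimize 5*x^2 - 9*x + (5.0/2)*(x - 1.1412 - 0.8586)^2
FOC: (2*5 + 5.0)*x = 9 + 5.0*(1.1412 + 0.8586)
x^{k+1} = 1.2666
Step 2: z-update.
Minimize 7*z^2 + 8*z + (5.0/2)*(1.2666 - z - 0.8586)^2
FOC: (2*7 + 5.0)*z = -8 + 5.0*(1.2666 - 0.8586)
z^{k+1} = -0.3137
Step 3: u-update.
u^{k+1} = -0.8586 + 1.2666 + 0.3137 = 0.7217
Step 4: Primal residual = |1.2666 + 0.3137| = 1.5803


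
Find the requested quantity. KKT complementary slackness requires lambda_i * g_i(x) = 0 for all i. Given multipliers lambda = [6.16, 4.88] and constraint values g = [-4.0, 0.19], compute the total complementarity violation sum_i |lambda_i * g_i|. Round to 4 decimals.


KKT complementary slackness check:
lambda_1 * g_1 = 6.16 * -4.0 = -24.64
lambda_2 * g_2 = 4.88 * 0.19 = 0.9272
Total violation = 24.64 + 0.9272 = 25.5672


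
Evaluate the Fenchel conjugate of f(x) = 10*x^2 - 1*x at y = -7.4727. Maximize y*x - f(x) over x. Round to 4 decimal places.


f*(y) = sup_x {y*x - a*x^2 - b*x} = sup_x {(y-b)*x - a*x^2}
FOC: (y - b) - 2a*x = 0 => x* = (y - b)/(2a)
x* = (-7.4727 + 1)/(2*10) = -0.3236
f*(-7.4727) = (y-b)^2/(4a) = (-7.4727 + 1)^2/(4*10)
= 41.8958/40 = 1.0474


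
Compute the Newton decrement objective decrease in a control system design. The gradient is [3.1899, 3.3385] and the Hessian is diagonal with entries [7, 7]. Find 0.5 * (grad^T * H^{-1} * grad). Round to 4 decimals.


Step 1: H is diagonal, so H^(-1) * g = [0.4557, 0.4769].
Step 2: g^T H^(-1) g = sum_i g_i^2 / H_ii
  = (3.1899)^2/7 + (3.3385)^2/7
  = 1.4536 + 1.5922 = 3.0459
Step 3: Objective decrease = 0.5 * g^T H^(-1) g = 1.5229


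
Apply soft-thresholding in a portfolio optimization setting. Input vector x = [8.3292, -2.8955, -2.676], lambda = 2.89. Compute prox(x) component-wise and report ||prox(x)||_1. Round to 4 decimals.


Soft-thresholding with lambda = 2.89:
prox(8.3292) = sign(8.3292)*max(|8.3292| - 2.89, 0) = 5.4392
prox(-2.8955) = sign(-2.8955)*max(|-2.8955| - 2.89, 0) = -0.0055
prox(-2.676) = sign(-2.676)*max(|-2.676| - 2.89, 0) = 0.0
prox(x) = [5.4392, -0.0055, 0.0]
||prox(x)||_1 = 5.4392 + 0.0055 + 0.0 = 5.4447


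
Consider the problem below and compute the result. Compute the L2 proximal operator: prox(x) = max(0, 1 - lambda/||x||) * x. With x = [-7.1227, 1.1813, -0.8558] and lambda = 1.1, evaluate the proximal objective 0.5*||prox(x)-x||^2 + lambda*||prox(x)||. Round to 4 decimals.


Step 1: Compute ||x||.
||x|| = 7.2705
Step 2: Compute scaling factor.
scale = max(0, 1 - 1.1/7.2705) = 0.8487
Step 3: prox(x) = [-6.0451, 1.0026, -0.7263]
||prox(x)|| = 6.1705
Step 4: Proximal objective.
0.5*||prox-x||^2 = 0.605
lambda*||prox|| = 6.7876
Total = 7.3926


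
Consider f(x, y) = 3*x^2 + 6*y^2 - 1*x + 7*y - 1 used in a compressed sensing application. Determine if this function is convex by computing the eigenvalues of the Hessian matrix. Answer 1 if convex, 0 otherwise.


The Hessian of f(x,y) = 3*x^2 + 6*y^2 - 1*x + 7*y - 1 is:
H = [[6, 0], [0, 12]]
Trace = 6 + 12 = 18
Determinant = 6*12 - (0)^2 = 72
Discriminant = (18)^2 - 4*72 = 36.0
Eigenvalues: lambda_1 = 6.0, lambda_2 = 12.0
The function is convex.

1


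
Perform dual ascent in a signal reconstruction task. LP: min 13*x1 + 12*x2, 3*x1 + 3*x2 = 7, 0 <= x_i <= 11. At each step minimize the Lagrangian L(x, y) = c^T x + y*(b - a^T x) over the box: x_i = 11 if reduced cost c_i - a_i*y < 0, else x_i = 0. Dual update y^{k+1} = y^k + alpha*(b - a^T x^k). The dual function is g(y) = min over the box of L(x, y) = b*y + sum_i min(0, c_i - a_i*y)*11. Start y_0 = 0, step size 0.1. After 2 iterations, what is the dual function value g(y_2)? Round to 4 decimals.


Dual ascent for LP: min 13*x1 + 12*x2, 3*x1 + 3*x2 = 7, 0 <= x_i <= 11
Step 1: y^k = 0.0, reduced costs: (13.0, 12.0)
  x^k = (0.0, 0.0), subgradient = b - a^T x = 7.0
  y^{k+1} = 0.0 + 0.1*7.0 = 0.7
Step 2: y^k = 0.7, reduced costs: (10.9, 9.9)
  x^k = (0.0, 0.0), subgradient = b - a^T x = 7.0
  y^{k+1} = 0.7 + 0.1*7.0 = 1.4
Dual objective at y_2 = 1.4: reduced costs (8.8, 7.8), box minimizer x = (0.0, 0.0)
g(y_2) = b*y + (c1 - a1*y)*x1 + (c2 - a2*y)*x2 = 7*1.4 + 8.8*0.0 + 7.8*0.0 = 9.8 + 0.0 + 0.0 = 9.8


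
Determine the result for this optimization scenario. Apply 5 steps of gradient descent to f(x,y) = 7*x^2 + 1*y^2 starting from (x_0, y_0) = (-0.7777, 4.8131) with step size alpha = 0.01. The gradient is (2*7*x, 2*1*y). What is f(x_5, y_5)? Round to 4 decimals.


Gradient descent on f(x,y) = 7*x^2 + 1*y^2.
Starting point: (-0.7777, 4.8131), alpha = 0.01
Step 1: grad_x = 2*7*-0.7777 = -10.8878, grad_y = 2*1*4.8131 = 9.6262
  x_1 = -0.7777 - 0.01*-10.8878 = -0.6688
  y_1 = 4.8131 - 0.01*9.6262 = 4.7168
Step 2: grad_x = 2*7*-0.6688 = -9.3635, grad_y = 2*1*4.7168 = 9.4337
  x_2 = -0.6688 - 0.01*-9.3635 = -0.5752
  y_2 = 4.7168 - 0.01*9.4337 = 4.6225
Step 3: grad_x = 2*7*-0.5752 = -8.0526, grad_y = 2*1*4.6225 = 9.245
  x_3 = -0.5752 - 0.01*-8.0526 = -0.4947
  y_3 = 4.6225 - 0.01*9.245 = 4.5301
Step 4: grad_x = 2*7*-0.4947 = -6.9253, grad_y = 2*1*4.5301 = 9.0601
  x_4 = -0.4947 - 0.01*-6.9253 = -0.4254
  y_4 = 4.5301 - 0.01*9.0601 = 4.4395
Step 5: grad_x = 2*7*-0.4254 = -5.9557, grad_y = 2*1*4.4395 = 8.8789
  x_5 = -0.4254 - 0.01*-5.9557 = -0.3659
  y_5 = 4.4395 - 0.01*8.8789 = 4.3507
f(-0.3659, 4.3507) = 7*(-0.3659)^2 + 1*4.3507^2 = 19.8652


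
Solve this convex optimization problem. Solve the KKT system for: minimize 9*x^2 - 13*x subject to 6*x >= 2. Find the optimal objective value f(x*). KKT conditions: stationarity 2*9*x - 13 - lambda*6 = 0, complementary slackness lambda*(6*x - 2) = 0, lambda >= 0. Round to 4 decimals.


Step 1: Try lambda = 0 (constraint inactive).
Stationarity: 2*9*x - 13 = 0
x* = 13/(2*9) = 13/18 = 0.7222 (rounded; the exact value 13/18 is used below)
Check constraint: 6*0.7222 = 4.3332 >= 2 -- satisfied.
Step 2: Compute optimal value.
f(x*) = 9*(13/18)^2 - 13*(13/18) = -4.6944


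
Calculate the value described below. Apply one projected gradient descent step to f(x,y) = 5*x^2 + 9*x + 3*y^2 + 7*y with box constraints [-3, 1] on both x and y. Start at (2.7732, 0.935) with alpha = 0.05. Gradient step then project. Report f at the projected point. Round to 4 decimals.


Step 1: Compute gradient at (2.7732, 0.935).
grad_x = 2*5*2.7732 + 9 = 36.732
grad_y = 2*3*0.935 + 7 = 12.61
Step 2: Gradient step.
x_raw = 2.7732 - 0.05*36.732 = 0.9366
y_raw = 0.935 - 0.05*12.61 = 0.3045
Step 3: Project onto [-3, 1].
x_proj = clip(0.9366) = 0.9366
y_proj = clip(0.3045) = 0.3045
Step 4: Evaluate f.
f(0.9366, 0.3045) = 15.2252


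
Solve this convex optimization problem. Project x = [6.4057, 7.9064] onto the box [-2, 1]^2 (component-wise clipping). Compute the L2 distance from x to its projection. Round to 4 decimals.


Project each component onto [-2, 1].
clip(6.4057) = 1.0, clip(7.9064) = 1.0
Projection = [1.0, 1.0]
Squared diffs: [29.2216, 47.6984]
Distance = sqrt(76.92) = 8.7704


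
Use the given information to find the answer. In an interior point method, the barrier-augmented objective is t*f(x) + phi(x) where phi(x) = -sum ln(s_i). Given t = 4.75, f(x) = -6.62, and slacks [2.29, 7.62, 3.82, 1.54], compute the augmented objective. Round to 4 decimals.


Step 1: Compute log-barrier.
ln values: [0.8286, 2.0308, 1.3403, 0.4318]
phi = -(0.8286 + 2.0308 + 1.3403 + 0.4318) = -4.6314
Step 2: Compute augmented objective.
t*f(x) = 4.75*-6.62 = -31.445
Total = -31.445 - 4.6314 = -36.0764
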